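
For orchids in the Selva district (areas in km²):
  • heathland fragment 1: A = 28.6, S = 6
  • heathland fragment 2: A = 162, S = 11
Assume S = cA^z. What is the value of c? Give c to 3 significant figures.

z = ln(S₂/S₁) / ln(A₂/A₁) = ln(11/6) / ln(162/28.6) = 0.6061 / 1.7342 = 0.3495
c = S₁ / A₁^z = 6 / 28.6^0.3495 = 6 / 3.229 = 1.858

1.86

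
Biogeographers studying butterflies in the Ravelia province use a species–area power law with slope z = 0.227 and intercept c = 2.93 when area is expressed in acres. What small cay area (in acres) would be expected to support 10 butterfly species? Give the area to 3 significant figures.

10 = 2.93 × A^0.227  ⇒  A^0.227 = 10/2.93 = 3.413
ln A = ln(3.413) / 0.227 = 1.2276 / 0.227 = 5.4079
A = e^5.4079 ≈ 223.2 acres

223 acres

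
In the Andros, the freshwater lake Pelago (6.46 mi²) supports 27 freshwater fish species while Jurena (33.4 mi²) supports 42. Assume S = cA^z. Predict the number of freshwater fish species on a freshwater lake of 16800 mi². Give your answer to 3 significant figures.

z = ln(42/27) / ln(33.4/6.46) = 0.4418 / 1.6429 = 0.2689
c = 27 / 6.46^0.2689 = 27 / 1.652 = 16.35
S₃ = 16.35 × 16800^0.2689 = 16.35 × 13.69 ≈ 223.8

224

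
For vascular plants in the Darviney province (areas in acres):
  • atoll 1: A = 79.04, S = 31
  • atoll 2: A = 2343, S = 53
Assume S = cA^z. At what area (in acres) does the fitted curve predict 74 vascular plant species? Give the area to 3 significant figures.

19300 acres

z = ln(53/31) / ln(2343/79.04) = 0.5363 / 3.3892 = 0.1582
c = 31 / 79.04^0.1582 = 31 / 1.997 = 15.53
A = (74/15.53)^(1/0.1582) ⇒ ln A = ln(4.766)/0.1582 = 9.8685
A = e^9.8685 ≈ 19312 acres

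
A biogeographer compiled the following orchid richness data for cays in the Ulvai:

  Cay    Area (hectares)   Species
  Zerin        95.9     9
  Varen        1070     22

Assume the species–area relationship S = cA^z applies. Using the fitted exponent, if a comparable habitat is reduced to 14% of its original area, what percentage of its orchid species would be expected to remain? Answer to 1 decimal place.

z = ln(22/9) / ln(1070/95.9) = 0.8938 / 2.4121 = 0.3706
S_new/S_old = (A_new/A_old)^z = 0.14^0.3706 = exp(0.3706 × -1.9661) = 0.4826

48.3%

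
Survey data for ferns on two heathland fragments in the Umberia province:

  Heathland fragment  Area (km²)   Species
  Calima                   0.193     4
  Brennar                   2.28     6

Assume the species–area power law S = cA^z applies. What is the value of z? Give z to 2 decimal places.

Taking logs: ln S = ln c + z ln A, so z = (ln S₂ − ln S₁)/(ln A₂ − ln A₁).
z = ln(6/4) / ln(2.28/0.193) = ln(1.5) / ln(11.81) = 0.4055 / 2.4692 = 0.1642

0.16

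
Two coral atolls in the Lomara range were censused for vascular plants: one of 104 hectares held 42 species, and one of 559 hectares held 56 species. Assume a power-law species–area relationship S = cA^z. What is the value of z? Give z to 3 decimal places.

0.171

Taking logs: ln S = ln c + z ln A, so z = (ln S₂ − ln S₁)/(ln A₂ − ln A₁).
z = ln(56/42) / ln(559/104) = ln(1.333) / ln(5.375) = 0.2877 / 1.6818 = 0.1711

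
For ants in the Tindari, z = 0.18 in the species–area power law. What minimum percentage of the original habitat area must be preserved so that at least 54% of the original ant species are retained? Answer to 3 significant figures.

3.26%

Need (A_new/A_old)^0.18 = 0.54, so A_new/A_old = 0.54^(1/0.18) = 0.54^5.556
ln(A_new/A_old) = ln 0.54 / 0.18 = -0.6162 / 0.18 = -3.4233
A_new/A_old = e^-3.4233 ≈ 0.03261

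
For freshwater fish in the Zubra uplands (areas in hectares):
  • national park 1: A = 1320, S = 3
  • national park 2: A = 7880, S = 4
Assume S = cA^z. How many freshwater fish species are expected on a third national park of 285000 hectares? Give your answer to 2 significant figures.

z = ln(4/3) / ln(7880/1320) = 0.2877 / 1.7867 = 0.1610
c = 3 / 1320^0.1610 = 3 / 3.18 = 0.9433
S₃ = 0.9433 × 285000^0.1610 = 0.9433 × 7.556 ≈ 7.128

7.1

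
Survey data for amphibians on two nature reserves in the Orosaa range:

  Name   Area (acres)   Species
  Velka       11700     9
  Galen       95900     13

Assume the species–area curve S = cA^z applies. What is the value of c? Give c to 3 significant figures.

z = ln(S₂/S₁) / ln(A₂/A₁) = ln(13/9) / ln(95900/11700) = 0.3677 / 2.1037 = 0.1748
c = S₁ / A₁^z = 9 / 11700^0.1748 = 9 / 5.142 = 1.75

1.75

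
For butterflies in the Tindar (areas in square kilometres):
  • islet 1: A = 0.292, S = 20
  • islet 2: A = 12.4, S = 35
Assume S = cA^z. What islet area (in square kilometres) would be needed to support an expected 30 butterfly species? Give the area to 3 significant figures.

4.42 square kilometres

z = ln(35/20) / ln(12.4/0.292) = 0.5596 / 3.7487 = 0.1493
c = 20 / 0.292^0.1493 = 20 / 0.8321 = 24.03
A = (30/24.03)^(1/0.1493) ⇒ ln A = ln(1.248)/0.1493 = 1.4851
A = e^1.4851 ≈ 4.415 square kilometres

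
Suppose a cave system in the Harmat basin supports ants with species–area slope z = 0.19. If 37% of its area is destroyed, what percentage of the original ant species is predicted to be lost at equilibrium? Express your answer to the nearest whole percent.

8%

S_new/S_old = (A_new/A_old)^z = 0.63^0.19
= exp(0.19 × ln 0.63) = exp(0.19 × -0.4620) = exp(-0.0878) ≈ 0.916
Fraction lost = 1 − 0.916 = 0.08404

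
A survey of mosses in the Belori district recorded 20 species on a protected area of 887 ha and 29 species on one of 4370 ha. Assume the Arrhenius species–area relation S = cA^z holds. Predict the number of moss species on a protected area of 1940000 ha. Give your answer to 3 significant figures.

z = ln(29/20) / ln(4370/887) = 0.3716 / 1.5947 = 0.2330
c = 20 / 887^0.2330 = 20 / 4.863 = 4.113
S₃ = 4.113 × 1940000^0.2330 = 4.113 × 29.18 ≈ 120

120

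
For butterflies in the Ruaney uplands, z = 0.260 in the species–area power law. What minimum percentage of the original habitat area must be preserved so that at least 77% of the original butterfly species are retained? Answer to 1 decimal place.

36.6%

Need (A_new/A_old)^0.26 = 0.77, so A_new/A_old = 0.77^(1/0.26) = 0.77^3.846
ln(A_new/A_old) = ln 0.77 / 0.26 = -0.2614 / 0.26 = -1.0052
A_new/A_old = e^-1.0052 ≈ 0.366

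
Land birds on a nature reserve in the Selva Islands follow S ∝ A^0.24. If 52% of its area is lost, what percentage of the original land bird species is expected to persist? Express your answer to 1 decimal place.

83.8%

S_new/S_old = (A_new/A_old)^z = 0.48^0.24
= exp(0.24 × ln 0.48) = exp(0.24 × -0.7340) = exp(-0.1762) ≈ 0.8385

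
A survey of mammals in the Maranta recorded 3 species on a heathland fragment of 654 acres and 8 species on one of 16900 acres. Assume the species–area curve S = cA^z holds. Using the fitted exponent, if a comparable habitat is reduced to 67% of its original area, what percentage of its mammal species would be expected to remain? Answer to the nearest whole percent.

89%

z = ln(8/3) / ln(16900/654) = 0.9808 / 3.2520 = 0.3016
S_new/S_old = (A_new/A_old)^z = 0.67^0.3016 = exp(0.3016 × -0.4005) = 0.8862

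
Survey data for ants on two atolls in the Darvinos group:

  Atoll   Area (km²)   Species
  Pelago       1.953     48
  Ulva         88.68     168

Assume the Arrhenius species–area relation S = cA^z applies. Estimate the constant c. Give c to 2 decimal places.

38.53

z = ln(S₂/S₁) / ln(A₂/A₁) = ln(168/48) / ln(88.68/1.953) = 1.2528 / 3.8157 = 0.3283
c = S₁ / A₁^z = 48 / 1.953^0.3283 = 48 / 1.246 = 38.53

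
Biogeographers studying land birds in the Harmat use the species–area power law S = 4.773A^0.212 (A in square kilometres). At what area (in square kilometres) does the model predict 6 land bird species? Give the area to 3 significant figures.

6 = 4.773 × A^0.212  ⇒  A^0.212 = 6/4.773 = 1.257
ln A = ln(1.257) / 0.212 = 0.2288 / 0.212 = 1.0792
A = e^1.0792 ≈ 2.942 square kilometres

2.94 square kilometres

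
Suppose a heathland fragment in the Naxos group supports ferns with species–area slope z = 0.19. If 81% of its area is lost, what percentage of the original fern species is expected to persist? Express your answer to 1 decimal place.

72.9%

S_new/S_old = (A_new/A_old)^z = 0.19^0.19
= exp(0.19 × ln 0.19) = exp(0.19 × -1.6607) = exp(-0.3155) ≈ 0.7294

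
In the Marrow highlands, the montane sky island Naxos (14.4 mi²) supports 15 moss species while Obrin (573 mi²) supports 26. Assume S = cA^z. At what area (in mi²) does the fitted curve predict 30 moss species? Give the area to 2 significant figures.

z = ln(26/15) / ln(573/14.4) = 0.5500 / 3.6837 = 0.1493
c = 15 / 14.4^0.1493 = 15 / 1.489 = 10.07
A = (30/10.07)^(1/0.1493) ⇒ ln A = ln(2.978)/0.1493 = 7.3092
A = e^7.3092 ≈ 1494 mi²

1500 mi²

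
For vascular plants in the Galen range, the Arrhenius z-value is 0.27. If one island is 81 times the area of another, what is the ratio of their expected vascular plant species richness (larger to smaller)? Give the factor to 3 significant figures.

S₂/S₁ = (A₂/A₁)^z = 81^0.27
ln(S₂/S₁) = 0.27 × ln 81 = 0.27 × 4.3944 = 1.1865
S₂/S₁ = e^1.1865 ≈ 3.276

3.28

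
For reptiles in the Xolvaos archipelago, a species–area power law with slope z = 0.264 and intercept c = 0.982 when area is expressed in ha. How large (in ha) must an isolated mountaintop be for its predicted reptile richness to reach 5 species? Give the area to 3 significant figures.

5 = 0.982 × A^0.264  ⇒  A^0.264 = 5/0.982 = 5.092
ln A = ln(5.092) / 0.264 = 1.6276 / 0.264 = 6.1652
A = e^6.1652 ≈ 475.9 ha

476 ha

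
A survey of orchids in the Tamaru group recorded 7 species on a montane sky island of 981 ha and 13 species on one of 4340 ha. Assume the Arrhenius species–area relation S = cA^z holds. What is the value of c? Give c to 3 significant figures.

0.398

z = ln(S₂/S₁) / ln(A₂/A₁) = ln(13/7) / ln(4340/981) = 0.6190 / 1.4871 = 0.4163
c = S₁ / A₁^z = 7 / 981^0.4163 = 7 / 17.59 = 0.3978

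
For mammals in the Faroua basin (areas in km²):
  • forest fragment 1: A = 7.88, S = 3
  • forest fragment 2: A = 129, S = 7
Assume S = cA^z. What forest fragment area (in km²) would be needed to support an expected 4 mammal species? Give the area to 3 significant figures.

z = ln(7/3) / ln(129/7.88) = 0.8473 / 2.7955 = 0.3031
c = 3 / 7.88^0.3031 = 3 / 1.87 = 1.605
A = (4/1.605)^(1/0.3031) ⇒ ln A = ln(2.493)/0.3031 = 3.0135
A = e^3.0135 ≈ 20.36 km²

20.4 km²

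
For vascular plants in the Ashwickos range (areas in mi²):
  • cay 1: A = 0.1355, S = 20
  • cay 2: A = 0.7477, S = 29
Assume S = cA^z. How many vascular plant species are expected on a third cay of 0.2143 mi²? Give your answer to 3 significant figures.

22.1

z = ln(29/20) / ln(0.7477/0.1355) = 0.3716 / 1.7080 = 0.2175
c = 20 / 0.1355^0.2175 = 20 / 0.6474 = 30.89
S₃ = 30.89 × 0.2143^0.2175 = 30.89 × 0.7153 ≈ 22.1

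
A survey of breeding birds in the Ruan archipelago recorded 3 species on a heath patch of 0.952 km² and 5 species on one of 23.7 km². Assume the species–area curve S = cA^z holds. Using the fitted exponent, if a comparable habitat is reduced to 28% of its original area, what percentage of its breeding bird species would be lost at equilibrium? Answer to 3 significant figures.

18.3%

z = ln(5/3) / ln(23.7/0.952) = 0.5108 / 3.2147 = 0.1589
S_new/S_old = (A_new/A_old)^z = 0.28^0.1589 = exp(0.1589 × -1.2730) = 0.8169
Fraction lost = 1 − 0.8169 = 0.1831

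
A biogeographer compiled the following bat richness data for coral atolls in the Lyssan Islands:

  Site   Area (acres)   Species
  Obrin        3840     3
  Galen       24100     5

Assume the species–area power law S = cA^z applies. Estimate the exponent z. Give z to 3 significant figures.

0.278

Taking logs: ln S = ln c + z ln A, so z = (ln S₂ − ln S₁)/(ln A₂ − ln A₁).
z = ln(5/3) / ln(24100/3840) = ln(1.667) / ln(6.276) = 0.5108 / 1.8367 = 0.2781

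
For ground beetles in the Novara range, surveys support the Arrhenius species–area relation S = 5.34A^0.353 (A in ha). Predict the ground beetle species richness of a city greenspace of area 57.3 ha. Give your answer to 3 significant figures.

22.3

S = 5.34 × 57.3^0.353 = 5.34 × 4.175 ≈ 22.29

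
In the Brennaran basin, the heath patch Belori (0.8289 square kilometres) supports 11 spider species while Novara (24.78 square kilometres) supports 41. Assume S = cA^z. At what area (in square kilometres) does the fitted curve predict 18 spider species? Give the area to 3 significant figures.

2.96 square kilometres

z = ln(41/11) / ln(24.78/0.8289) = 1.3157 / 3.3977 = 0.3872
c = 11 / 0.8289^0.3872 = 11 / 0.9299 = 11.83
A = (18/11.83)^(1/0.3872) ⇒ ln A = ln(1.522)/0.3872 = 1.0841
A = e^1.0841 ≈ 2.957 square kilometres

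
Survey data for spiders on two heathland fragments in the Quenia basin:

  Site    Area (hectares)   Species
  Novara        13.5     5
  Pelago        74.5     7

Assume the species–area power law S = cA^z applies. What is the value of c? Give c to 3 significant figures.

2.99

z = ln(S₂/S₁) / ln(A₂/A₁) = ln(7/5) / ln(74.5/13.5) = 0.3365 / 1.7081 = 0.1970
c = S₁ / A₁^z = 5 / 13.5^0.1970 = 5 / 1.67 = 2.994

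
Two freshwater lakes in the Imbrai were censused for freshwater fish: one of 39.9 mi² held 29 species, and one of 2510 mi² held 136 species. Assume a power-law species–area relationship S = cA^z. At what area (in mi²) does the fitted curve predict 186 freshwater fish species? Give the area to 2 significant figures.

5800 mi²

z = ln(136/29) / ln(2510/39.9) = 1.5454 / 4.1417 = 0.3731
c = 29 / 39.9^0.3731 = 29 / 3.957 = 7.329
A = (186/7.329)^(1/0.3731) ⇒ ln A = ln(25.38)/0.3731 = 8.6671
A = e^8.6671 ≈ 5809 mi²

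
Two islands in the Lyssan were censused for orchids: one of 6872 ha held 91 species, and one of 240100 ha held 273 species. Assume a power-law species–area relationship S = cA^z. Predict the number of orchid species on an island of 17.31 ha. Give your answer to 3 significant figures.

z = ln(273/91) / ln(240100/6872) = 1.0986 / 3.5536 = 0.3092
c = 91 / 6872^0.3092 = 91 / 15.36 = 5.926
S₃ = 5.926 × 17.31^0.3092 = 5.926 × 2.414 ≈ 14.31

14.3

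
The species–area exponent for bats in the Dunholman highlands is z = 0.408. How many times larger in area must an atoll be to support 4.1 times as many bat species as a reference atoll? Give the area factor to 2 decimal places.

(A₂/A₁)^0.408 = 4.1, so A₂/A₁ = 4.1^(1/0.408) = 4.1^2.451
ln(A₂/A₁) = ln 4.1 / 0.408 = 1.4110 / 0.408 = 3.4583
A₂/A₁ = e^3.4583 ≈ 31.76

31.76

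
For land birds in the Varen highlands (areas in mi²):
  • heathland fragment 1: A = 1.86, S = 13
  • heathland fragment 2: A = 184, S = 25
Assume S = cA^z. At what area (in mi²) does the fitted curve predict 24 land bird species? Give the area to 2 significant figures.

140 mi²

z = ln(25/13) / ln(184/1.86) = 0.6539 / 4.5944 = 0.1423
c = 13 / 1.86^0.1423 = 13 / 1.092 = 11.9
A = (24/11.9)^(1/0.1423) ⇒ ln A = ln(2.017)/0.1423 = 4.9281
A = e^4.9281 ≈ 138.1 mi²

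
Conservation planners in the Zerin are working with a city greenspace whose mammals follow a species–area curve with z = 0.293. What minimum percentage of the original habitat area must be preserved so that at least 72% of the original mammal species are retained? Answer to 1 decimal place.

Need (A_new/A_old)^0.293 = 0.72, so A_new/A_old = 0.72^(1/0.293) = 0.72^3.413
ln(A_new/A_old) = ln 0.72 / 0.293 = -0.3285 / 0.293 = -1.1212
A_new/A_old = e^-1.1212 ≈ 0.3259

32.6%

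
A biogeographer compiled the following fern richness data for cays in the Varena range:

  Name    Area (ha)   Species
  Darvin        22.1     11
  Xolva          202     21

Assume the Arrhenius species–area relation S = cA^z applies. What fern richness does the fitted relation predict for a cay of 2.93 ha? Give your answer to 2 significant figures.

6.1

z = ln(21/11) / ln(202/22.1) = 0.6466 / 2.2127 = 0.2922
c = 11 / 22.1^0.2922 = 11 / 2.471 = 4.452
S₃ = 4.452 × 2.93^0.2922 = 4.452 × 1.369 ≈ 6.095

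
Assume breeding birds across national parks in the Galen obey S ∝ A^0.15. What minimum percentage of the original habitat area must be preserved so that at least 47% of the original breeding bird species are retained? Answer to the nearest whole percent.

1%

Need (A_new/A_old)^0.15 = 0.47, so A_new/A_old = 0.47^(1/0.15) = 0.47^6.667
ln(A_new/A_old) = ln 0.47 / 0.15 = -0.7550 / 0.15 = -5.0335
A_new/A_old = e^-5.0335 ≈ 0.006516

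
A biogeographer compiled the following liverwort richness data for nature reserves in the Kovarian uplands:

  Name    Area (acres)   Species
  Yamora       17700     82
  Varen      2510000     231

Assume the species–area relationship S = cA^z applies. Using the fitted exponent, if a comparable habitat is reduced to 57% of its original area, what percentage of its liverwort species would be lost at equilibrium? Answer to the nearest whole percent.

z = ln(231/82) / ln(2510000/17700) = 1.0357 / 4.9545 = 0.2090
S_new/S_old = (A_new/A_old)^z = 0.57^0.2090 = exp(0.2090 × -0.5621) = 0.8891
Fraction lost = 1 − 0.8891 = 0.1109

11%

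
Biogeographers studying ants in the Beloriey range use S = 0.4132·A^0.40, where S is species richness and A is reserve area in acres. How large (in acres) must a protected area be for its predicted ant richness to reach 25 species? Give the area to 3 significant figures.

25 = 0.4132 × A^0.4  ⇒  A^0.4 = 25/0.4132 = 60.5
ln A = ln(60.5) / 0.4 = 4.1027 / 0.4 = 10.2567
A = e^10.2567 ≈ 28474 acres

28500 acres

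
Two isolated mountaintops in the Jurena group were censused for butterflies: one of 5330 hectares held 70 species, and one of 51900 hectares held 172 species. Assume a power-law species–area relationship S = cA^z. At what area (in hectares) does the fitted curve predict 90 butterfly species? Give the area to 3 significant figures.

10100 hectares

z = ln(172/70) / ln(51900/5330) = 0.8990 / 2.2760 = 0.3950
c = 70 / 5330^0.3950 = 70 / 29.65 = 2.361
A = (90/2.361)^(1/0.3950) ⇒ ln A = ln(38.12)/0.3950 = 9.2174
A = e^9.2174 ≈ 10070 hectares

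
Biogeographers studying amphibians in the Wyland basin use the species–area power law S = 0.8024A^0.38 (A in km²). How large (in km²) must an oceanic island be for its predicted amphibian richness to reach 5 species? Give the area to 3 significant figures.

123 km²

5 = 0.8024 × A^0.38  ⇒  A^0.38 = 5/0.8024 = 6.231
ln A = ln(6.231) / 0.38 = 1.8296 / 0.38 = 4.8147
A = e^4.8147 ≈ 123.3 km²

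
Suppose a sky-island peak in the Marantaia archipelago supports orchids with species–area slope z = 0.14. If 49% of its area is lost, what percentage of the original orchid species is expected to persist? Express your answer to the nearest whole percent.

S_new/S_old = (A_new/A_old)^z = 0.51^0.14
= exp(0.14 × ln 0.51) = exp(0.14 × -0.6733) = exp(-0.0943) ≈ 0.91

91%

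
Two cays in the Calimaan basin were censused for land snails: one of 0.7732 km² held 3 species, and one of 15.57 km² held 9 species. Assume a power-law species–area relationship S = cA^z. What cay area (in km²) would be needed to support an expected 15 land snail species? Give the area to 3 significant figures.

62.9 km²

z = ln(9/3) / ln(15.57/0.7732) = 1.0986 / 3.0026 = 0.3659
c = 3 / 0.7732^0.3659 = 3 / 0.9102 = 3.296
A = (15/3.296)^(1/0.3659) ⇒ ln A = ln(4.551)/0.3659 = 4.1415
A = e^4.1415 ≈ 62.89 km²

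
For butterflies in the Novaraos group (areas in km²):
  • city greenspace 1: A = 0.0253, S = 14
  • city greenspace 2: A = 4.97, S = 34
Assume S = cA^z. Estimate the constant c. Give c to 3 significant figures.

z = ln(S₂/S₁) / ln(A₂/A₁) = ln(34/14) / ln(4.97/0.0253) = 0.8873 / 5.2804 = 0.1680
c = S₁ / A₁^z = 14 / 0.0253^0.1680 = 14 / 0.5391 = 25.97

26.0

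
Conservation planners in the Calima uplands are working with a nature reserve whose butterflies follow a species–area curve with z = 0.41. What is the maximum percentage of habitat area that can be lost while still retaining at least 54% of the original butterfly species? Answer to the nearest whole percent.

78%

Need (A_new/A_old)^0.41 = 0.54, so A_new/A_old = 0.54^(1/0.41) = 0.54^2.439
ln(A_new/A_old) = ln 0.54 / 0.41 = -0.6162 / 0.41 = -1.5029
A_new/A_old = e^-1.5029 ≈ 0.2225
Fraction that can be lost = 1 − 0.2225 = 0.7775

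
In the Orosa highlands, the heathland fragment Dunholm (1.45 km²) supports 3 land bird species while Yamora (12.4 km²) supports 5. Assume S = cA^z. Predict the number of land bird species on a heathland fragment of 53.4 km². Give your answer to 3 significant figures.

z = ln(5/3) / ln(12.4/1.45) = 0.5108 / 2.1461 = 0.2380
c = 3 / 1.45^0.2380 = 3 / 1.092 = 2.746
S₃ = 2.746 × 53.4^0.2380 = 2.746 × 2.577 ≈ 7.078

7.08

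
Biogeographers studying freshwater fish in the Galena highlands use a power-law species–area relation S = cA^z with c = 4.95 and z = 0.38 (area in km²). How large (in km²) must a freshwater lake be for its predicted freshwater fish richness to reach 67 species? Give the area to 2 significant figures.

67 = 4.95 × A^0.38  ⇒  A^0.38 = 67/4.95 = 13.54
ln A = ln(13.54) / 0.38 = 2.6053 / 0.38 = 6.8561
A = e^6.8561 ≈ 949.6 km²

950 km²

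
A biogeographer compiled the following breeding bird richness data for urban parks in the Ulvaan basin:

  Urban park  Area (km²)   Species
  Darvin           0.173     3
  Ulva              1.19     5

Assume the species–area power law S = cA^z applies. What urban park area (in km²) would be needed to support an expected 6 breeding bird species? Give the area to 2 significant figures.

z = ln(5/3) / ln(1.19/0.173) = 0.5108 / 1.9284 = 0.2649
c = 3 / 0.173^0.2649 = 3 / 0.6283 = 4.775
A = (6/4.775)^(1/0.2649) ⇒ ln A = ln(1.257)/0.2649 = 0.8622
A = e^0.8622 ≈ 2.368 km²

2.4 km²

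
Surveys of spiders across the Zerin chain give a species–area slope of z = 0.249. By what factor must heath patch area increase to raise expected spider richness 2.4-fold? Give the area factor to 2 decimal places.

33.65

(A₂/A₁)^0.249 = 2.4, so A₂/A₁ = 2.4^(1/0.249) = 2.4^4.016
ln(A₂/A₁) = ln 2.4 / 0.249 = 0.8755 / 0.249 = 3.5159
A₂/A₁ = e^3.5159 ≈ 33.65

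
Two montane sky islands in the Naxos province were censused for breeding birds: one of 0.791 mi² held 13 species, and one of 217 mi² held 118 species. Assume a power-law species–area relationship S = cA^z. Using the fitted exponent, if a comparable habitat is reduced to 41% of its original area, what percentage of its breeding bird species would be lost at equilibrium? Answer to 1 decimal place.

29.6%

z = ln(118/13) / ln(217/0.791) = 2.2057 / 5.6144 = 0.3929
S_new/S_old = (A_new/A_old)^z = 0.41^0.3929 = exp(0.3929 × -0.8916) = 0.7045
Fraction lost = 1 − 0.7045 = 0.2955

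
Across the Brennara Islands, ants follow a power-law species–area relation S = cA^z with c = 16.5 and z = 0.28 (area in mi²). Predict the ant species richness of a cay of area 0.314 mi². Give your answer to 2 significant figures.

S = 16.5 × 0.314^0.28
ln S = ln 16.5 + 0.28 × ln 0.314 = 2.8034 + 0.28 × -1.1584 = 2.4790
S = e^2.4790 ≈ 11.93

12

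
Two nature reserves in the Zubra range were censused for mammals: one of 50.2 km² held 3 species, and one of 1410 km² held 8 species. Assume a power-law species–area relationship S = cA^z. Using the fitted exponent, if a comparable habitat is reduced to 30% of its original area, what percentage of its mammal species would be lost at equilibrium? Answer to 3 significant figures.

z = ln(8/3) / ln(1410/50.2) = 0.9808 / 3.3353 = 0.2941
S_new/S_old = (A_new/A_old)^z = 0.3^0.2941 = exp(0.2941 × -1.2040) = 0.7018
Fraction lost = 1 − 0.7018 = 0.2982

29.8%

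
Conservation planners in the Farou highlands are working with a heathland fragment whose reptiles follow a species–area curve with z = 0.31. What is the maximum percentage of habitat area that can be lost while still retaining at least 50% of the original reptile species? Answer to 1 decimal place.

89.3%

Need (A_new/A_old)^0.31 = 0.5, so A_new/A_old = 0.5^(1/0.31) = 0.5^3.226
ln(A_new/A_old) = ln 0.5 / 0.31 = -0.6931 / 0.31 = -2.2360
A_new/A_old = e^-2.2360 ≈ 0.1069
Fraction that can be lost = 1 − 0.1069 = 0.8931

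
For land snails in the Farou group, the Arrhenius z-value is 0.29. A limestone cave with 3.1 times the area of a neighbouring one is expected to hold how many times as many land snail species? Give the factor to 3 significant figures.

1.39

S₂/S₁ = (A₂/A₁)^z = 3.1^0.29
ln(S₂/S₁) = 0.29 × ln 3.1 = 0.29 × 1.1314 = 0.3281
S₂/S₁ = e^0.3281 ≈ 1.388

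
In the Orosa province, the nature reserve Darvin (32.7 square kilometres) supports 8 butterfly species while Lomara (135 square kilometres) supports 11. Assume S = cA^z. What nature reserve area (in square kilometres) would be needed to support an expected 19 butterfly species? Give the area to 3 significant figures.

1540 square kilometres

z = ln(11/8) / ln(135/32.7) = 0.3185 / 1.4179 = 0.2246
c = 8 / 32.7^0.2246 = 8 / 2.189 = 3.655
A = (19/3.655)^(1/0.2246) ⇒ ln A = ln(5.198)/0.2246 = 7.3387
A = e^7.3387 ≈ 1539 square kilometres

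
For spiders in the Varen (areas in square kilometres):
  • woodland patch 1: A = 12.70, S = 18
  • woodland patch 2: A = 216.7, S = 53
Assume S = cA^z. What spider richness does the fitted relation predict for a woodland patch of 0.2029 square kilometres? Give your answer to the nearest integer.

4

z = ln(53/18) / ln(216.7/12.7) = 1.0799 / 2.8369 = 0.3807
c = 18 / 12.7^0.3807 = 18 / 2.631 = 6.841
S₃ = 6.841 × 0.2029^0.3807 = 6.841 × 0.5449 ≈ 3.727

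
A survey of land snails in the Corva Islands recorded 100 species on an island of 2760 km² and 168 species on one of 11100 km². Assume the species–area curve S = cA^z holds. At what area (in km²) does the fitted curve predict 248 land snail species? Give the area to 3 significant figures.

31600 km²

z = ln(168/100) / ln(11100/2760) = 0.5188 / 1.3917 = 0.3728
c = 100 / 2760^0.3728 = 100 / 19.17 = 5.216
A = (248/5.216)^(1/0.3728) ⇒ ln A = ln(47.55)/0.3728 = 10.3595
A = e^10.3595 ≈ 31555 km²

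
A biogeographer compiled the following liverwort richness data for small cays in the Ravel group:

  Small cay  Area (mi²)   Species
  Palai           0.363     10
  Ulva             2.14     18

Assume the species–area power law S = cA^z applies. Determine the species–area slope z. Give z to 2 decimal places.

Taking logs: ln S = ln c + z ln A, so z = (ln S₂ − ln S₁)/(ln A₂ − ln A₁).
z = ln(18/10) / ln(2.14/0.363) = ln(1.8) / ln(5.895) = 0.5878 / 1.7742 = 0.3313

0.33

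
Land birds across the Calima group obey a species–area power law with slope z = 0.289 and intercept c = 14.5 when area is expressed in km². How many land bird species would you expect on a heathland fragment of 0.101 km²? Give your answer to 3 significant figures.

7.48

S = 14.5 × 0.101^0.289 = 14.5 × 0.5155 ≈ 7.475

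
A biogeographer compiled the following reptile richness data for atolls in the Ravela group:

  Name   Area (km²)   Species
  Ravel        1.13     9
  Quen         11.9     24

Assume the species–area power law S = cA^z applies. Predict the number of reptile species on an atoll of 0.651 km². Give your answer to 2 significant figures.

7.2

z = ln(24/9) / ln(11.9/1.13) = 0.9808 / 2.3543 = 0.4166
c = 9 / 1.13^0.4166 = 9 / 1.052 = 8.553
S₃ = 8.553 × 0.651^0.4166 = 8.553 × 0.8363 ≈ 7.153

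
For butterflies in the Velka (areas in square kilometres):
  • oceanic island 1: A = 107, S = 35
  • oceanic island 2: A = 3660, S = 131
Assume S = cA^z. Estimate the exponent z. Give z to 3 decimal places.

0.374

Taking logs: ln S = ln c + z ln A, so z = (ln S₂ − ln S₁)/(ln A₂ − ln A₁).
z = ln(131/35) / ln(3660/107) = ln(3.743) / ln(34.21) = 1.3198 / 3.5324 = 0.3736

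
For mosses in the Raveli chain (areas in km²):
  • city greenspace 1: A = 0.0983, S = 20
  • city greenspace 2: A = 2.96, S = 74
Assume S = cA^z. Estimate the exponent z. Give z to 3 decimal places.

Taking logs: ln S = ln c + z ln A, so z = (ln S₂ − ln S₁)/(ln A₂ − ln A₁).
z = ln(74/20) / ln(2.96/0.0983) = ln(3.7) / ln(30.11) = 1.3083 / 3.4049 = 0.3842

0.384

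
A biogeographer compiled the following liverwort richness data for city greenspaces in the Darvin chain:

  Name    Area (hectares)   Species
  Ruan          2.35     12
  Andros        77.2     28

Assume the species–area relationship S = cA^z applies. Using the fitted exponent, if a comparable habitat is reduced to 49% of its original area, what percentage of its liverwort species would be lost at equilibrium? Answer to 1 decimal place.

15.9%

z = ln(28/12) / ln(77.2/2.35) = 0.8473 / 3.4920 = 0.2426
S_new/S_old = (A_new/A_old)^z = 0.49^0.2426 = exp(0.2426 × -0.7133) = 0.8411
Fraction lost = 1 − 0.8411 = 0.1589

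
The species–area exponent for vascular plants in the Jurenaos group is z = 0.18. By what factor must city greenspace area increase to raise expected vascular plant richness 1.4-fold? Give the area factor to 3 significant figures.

(A₂/A₁)^0.18 = 1.4, so A₂/A₁ = 1.4^(1/0.18) = 1.4^5.556
ln(A₂/A₁) = ln 1.4 / 0.18 = 0.3365 / 0.18 = 1.8693
A₂/A₁ = e^1.8693 ≈ 6.484

6.48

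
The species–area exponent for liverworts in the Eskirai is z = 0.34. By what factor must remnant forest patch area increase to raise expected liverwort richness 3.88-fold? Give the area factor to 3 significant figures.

53.9

(A₂/A₁)^0.34 = 3.88, so A₂/A₁ = 3.88^(1/0.34) = 3.88^2.941
ln(A₂/A₁) = ln 3.88 / 0.34 = 1.3558 / 0.34 = 3.9878
A₂/A₁ = e^3.9878 ≈ 53.93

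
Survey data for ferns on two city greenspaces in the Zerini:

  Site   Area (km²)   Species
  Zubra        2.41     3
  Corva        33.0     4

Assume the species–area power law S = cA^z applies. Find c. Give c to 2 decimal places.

z = ln(S₂/S₁) / ln(A₂/A₁) = ln(4/3) / ln(33/2.41) = 0.2877 / 2.6169 = 0.1099
c = S₁ / A₁^z = 3 / 2.41^0.1099 = 3 / 1.102 = 2.723

2.72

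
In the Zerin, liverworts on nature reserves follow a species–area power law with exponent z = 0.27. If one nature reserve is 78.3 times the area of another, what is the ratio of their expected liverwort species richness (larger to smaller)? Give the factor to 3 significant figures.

3.25

S₂/S₁ = (A₂/A₁)^z = 78.3^0.27
ln(S₂/S₁) = 0.27 × ln 78.3 = 0.27 × 4.3605 = 1.1773
S₂/S₁ = e^1.1773 ≈ 3.246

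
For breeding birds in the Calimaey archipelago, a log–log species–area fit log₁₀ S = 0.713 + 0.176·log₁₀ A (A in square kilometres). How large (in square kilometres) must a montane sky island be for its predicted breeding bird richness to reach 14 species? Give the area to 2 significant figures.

290 square kilometres

14 = 5.164 × A^0.176  ⇒  A^0.176 = 14/5.164 = 2.711
ln A = ln(2.711) / 0.176 = 0.9973 / 0.176 = 5.6666
A = e^5.6666 ≈ 289 square kilometres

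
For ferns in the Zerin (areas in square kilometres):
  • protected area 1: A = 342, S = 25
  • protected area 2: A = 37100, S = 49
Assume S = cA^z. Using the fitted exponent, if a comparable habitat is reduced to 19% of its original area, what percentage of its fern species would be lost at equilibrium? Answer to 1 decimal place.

z = ln(49/25) / ln(37100/342) = 0.6729 / 4.6866 = 0.1436
S_new/S_old = (A_new/A_old)^z = 0.19^0.1436 = exp(0.1436 × -1.6607) = 0.7878
Fraction lost = 1 − 0.7878 = 0.2122

21.2%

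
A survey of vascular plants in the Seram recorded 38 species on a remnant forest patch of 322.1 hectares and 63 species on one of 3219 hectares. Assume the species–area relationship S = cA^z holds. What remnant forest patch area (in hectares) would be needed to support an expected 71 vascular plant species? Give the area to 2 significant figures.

5500 hectares

z = ln(63/38) / ln(3219/322.1) = 0.5055 / 2.3020 = 0.2196
c = 38 / 322.1^0.2196 = 38 / 3.555 = 10.69
A = (71/10.69)^(1/0.2196) ⇒ ln A = ln(6.642)/0.2196 = 8.6212
A = e^8.6212 ≈ 5548 hectares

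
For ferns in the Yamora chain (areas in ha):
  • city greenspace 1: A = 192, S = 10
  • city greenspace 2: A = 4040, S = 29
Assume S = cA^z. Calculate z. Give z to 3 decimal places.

Taking logs: ln S = ln c + z ln A, so z = (ln S₂ − ln S₁)/(ln A₂ − ln A₁).
z = ln(29/10) / ln(4040/192) = ln(2.9) / ln(21.04) = 1.0647 / 3.0465 = 0.3495

0.349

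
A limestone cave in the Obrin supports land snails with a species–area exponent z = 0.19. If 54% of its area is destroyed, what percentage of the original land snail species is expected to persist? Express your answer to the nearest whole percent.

S_new/S_old = (A_new/A_old)^z = 0.46^0.19
= exp(0.19 × ln 0.46) = exp(0.19 × -0.7765) = exp(-0.1475) ≈ 0.8628

86%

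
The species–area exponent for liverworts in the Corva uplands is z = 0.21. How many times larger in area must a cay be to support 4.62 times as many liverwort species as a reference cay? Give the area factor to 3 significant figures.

1460

(A₂/A₁)^0.21 = 4.62, so A₂/A₁ = 4.62^(1/0.21) = 4.62^4.762
ln(A₂/A₁) = ln 4.62 / 0.21 = 1.5304 / 0.21 = 7.2876
A₂/A₁ = e^7.2876 ≈ 1462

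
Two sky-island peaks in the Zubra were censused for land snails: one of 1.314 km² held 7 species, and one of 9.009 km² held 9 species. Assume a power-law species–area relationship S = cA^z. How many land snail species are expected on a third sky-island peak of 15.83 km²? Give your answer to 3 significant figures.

z = ln(9/7) / ln(9.009/1.314) = 0.2513 / 1.9251 = 0.1305
c = 7 / 1.314^0.1305 = 7 / 1.036 = 6.755
S₃ = 6.755 × 15.83^0.1305 = 6.755 × 1.434 ≈ 9.687

9.69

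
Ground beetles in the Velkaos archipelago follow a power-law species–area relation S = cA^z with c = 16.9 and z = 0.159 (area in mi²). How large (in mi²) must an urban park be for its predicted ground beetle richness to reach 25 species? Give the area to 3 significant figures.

25 = 16.9 × A^0.159  ⇒  A^0.159 = 25/16.9 = 1.479
ln A = ln(1.479) / 0.159 = 0.3916 / 0.159 = 2.4627
A = e^2.4627 ≈ 11.74 mi²

11.7 mi²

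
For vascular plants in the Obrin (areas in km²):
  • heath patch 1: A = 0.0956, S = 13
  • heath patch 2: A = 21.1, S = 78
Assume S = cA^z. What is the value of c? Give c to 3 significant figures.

z = ln(S₂/S₁) / ln(A₂/A₁) = ln(78/13) / ln(21.1/0.0956) = 1.7918 / 5.3969 = 0.3320
c = S₁ / A₁^z = 13 / 0.0956^0.3320 = 13 / 0.4587 = 28.34

28.3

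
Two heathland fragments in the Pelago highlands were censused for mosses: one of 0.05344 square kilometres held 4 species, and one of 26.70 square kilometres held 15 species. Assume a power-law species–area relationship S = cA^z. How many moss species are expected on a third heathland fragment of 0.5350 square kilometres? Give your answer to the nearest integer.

7

z = ln(15/4) / ln(26.7/0.05344) = 1.3218 / 6.2139 = 0.2127
c = 4 / 0.05344^0.2127 = 4 / 0.5363 = 7.459
S₃ = 7.459 × 0.535^0.2127 = 7.459 × 0.8754 ≈ 6.529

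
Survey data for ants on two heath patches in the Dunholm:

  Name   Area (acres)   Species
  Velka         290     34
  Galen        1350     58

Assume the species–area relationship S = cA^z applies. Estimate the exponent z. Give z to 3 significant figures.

0.347

Taking logs: ln S = ln c + z ln A, so z = (ln S₂ − ln S₁)/(ln A₂ − ln A₁).
z = ln(58/34) / ln(1350/290) = ln(1.706) / ln(4.655) = 0.5341 / 1.5380 = 0.3473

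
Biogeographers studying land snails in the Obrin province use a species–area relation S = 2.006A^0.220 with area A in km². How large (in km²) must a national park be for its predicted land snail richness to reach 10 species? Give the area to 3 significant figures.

10 = 2.006 × A^0.22  ⇒  A^0.22 = 10/2.006 = 4.985
ln A = ln(4.985) / 0.22 = 1.6064 / 0.22 = 7.3020
A = e^7.3020 ≈ 1483 km²

1480 km²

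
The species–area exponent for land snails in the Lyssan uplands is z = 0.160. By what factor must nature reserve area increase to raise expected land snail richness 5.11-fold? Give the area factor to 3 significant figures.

(A₂/A₁)^0.16 = 5.11, so A₂/A₁ = 5.11^(1/0.16) = 5.11^6.25
ln(A₂/A₁) = ln 5.11 / 0.16 = 1.6312 / 0.16 = 10.1950
A₂/A₁ = e^10.1950 ≈ 26769

26800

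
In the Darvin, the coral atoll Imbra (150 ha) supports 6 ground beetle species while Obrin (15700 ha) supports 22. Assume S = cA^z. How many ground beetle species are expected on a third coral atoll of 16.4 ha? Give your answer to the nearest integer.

3

z = ln(22/6) / ln(15700/150) = 1.2993 / 4.6508 = 0.2794
c = 6 / 150^0.2794 = 6 / 4.054 = 1.48
S₃ = 1.48 × 16.4^0.2794 = 1.48 × 2.185 ≈ 3.233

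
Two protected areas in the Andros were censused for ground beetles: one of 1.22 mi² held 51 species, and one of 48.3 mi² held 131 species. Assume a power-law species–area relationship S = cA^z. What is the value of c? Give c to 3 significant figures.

48.5

z = ln(S₂/S₁) / ln(A₂/A₁) = ln(131/51) / ln(48.3/1.22) = 0.9434 / 3.6786 = 0.2564
c = S₁ / A₁^z = 51 / 1.22^0.2564 = 51 / 1.052 = 48.46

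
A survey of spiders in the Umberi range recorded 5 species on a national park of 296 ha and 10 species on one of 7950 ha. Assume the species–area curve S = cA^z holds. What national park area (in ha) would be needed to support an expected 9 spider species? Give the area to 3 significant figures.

z = ln(10/5) / ln(7950/296) = 0.6931 / 3.2906 = 0.2106
c = 5 / 296^0.2106 = 5 / 3.316 = 1.508
A = (9/1.508)^(1/0.2106) ⇒ ln A = ln(5.968)/0.2106 = 8.4808
A = e^8.4808 ≈ 4821 ha

4820 ha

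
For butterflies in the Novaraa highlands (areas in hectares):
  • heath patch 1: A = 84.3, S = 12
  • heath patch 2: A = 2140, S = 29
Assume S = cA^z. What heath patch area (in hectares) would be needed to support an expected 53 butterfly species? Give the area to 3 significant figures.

z = ln(29/12) / ln(2140/84.3) = 0.8824 / 3.2342 = 0.2728
c = 12 / 84.3^0.2728 = 12 / 3.353 = 3.579
A = (53/3.579)^(1/0.2728) ⇒ ln A = ln(14.81)/0.2728 = 9.8787
A = e^9.8787 ≈ 19510 hectares

19500 hectares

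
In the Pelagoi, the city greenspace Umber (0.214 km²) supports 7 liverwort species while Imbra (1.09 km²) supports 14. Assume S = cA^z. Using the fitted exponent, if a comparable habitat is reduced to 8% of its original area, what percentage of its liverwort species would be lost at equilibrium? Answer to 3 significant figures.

z = ln(14/7) / ln(1.09/0.214) = 0.6931 / 1.6280 = 0.4258
S_new/S_old = (A_new/A_old)^z = 0.08^0.4258 = exp(0.4258 × -2.5257) = 0.3412
Fraction lost = 1 − 0.3412 = 0.6588

65.9%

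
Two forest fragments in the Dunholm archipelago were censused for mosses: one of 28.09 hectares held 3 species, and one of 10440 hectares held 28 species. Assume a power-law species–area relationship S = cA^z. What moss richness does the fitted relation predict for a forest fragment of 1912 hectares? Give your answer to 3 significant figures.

14.8

z = ln(28/3) / ln(10440/28.09) = 2.2336 / 5.9180 = 0.3774
c = 3 / 28.09^0.3774 = 3 / 3.521 = 0.8519
S₃ = 0.8519 × 1912^0.3774 = 0.8519 × 17.32 ≈ 14.75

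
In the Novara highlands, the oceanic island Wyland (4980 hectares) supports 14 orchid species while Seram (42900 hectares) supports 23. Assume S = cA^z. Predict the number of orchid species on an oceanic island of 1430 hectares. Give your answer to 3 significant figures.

10.5

z = ln(23/14) / ln(42900/4980) = 0.4964 / 2.1534 = 0.2305
c = 14 / 4980^0.2305 = 14 / 7.118 = 1.967
S₃ = 1.967 × 1430^0.2305 = 1.967 × 5.338 ≈ 10.5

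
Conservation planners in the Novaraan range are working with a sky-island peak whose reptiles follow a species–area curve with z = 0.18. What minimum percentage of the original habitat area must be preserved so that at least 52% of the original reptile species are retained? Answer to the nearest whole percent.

3%

Need (A_new/A_old)^0.18 = 0.52, so A_new/A_old = 0.52^(1/0.18) = 0.52^5.556
ln(A_new/A_old) = ln 0.52 / 0.18 = -0.6539 / 0.18 = -3.6329
A_new/A_old = e^-3.6329 ≈ 0.02644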